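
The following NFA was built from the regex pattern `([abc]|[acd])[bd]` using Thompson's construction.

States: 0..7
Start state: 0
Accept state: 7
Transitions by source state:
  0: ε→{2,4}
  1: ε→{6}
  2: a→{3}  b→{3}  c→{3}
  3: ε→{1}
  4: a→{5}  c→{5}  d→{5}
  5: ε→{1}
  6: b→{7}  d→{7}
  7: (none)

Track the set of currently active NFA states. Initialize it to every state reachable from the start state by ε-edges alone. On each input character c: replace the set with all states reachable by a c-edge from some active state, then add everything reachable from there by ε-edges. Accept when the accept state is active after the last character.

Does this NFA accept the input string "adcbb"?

Answer: REJECT

Derivation:
initial (ε-close {0}): {0,2,4}
'a' @ 1: {1,3,5,6}
'd' @ 2: {7}  ✓accept
'c' @ 3: {}  — state set empty
rest 'bb' ignored (set empty)
after full input: {}  (accept=7 not in)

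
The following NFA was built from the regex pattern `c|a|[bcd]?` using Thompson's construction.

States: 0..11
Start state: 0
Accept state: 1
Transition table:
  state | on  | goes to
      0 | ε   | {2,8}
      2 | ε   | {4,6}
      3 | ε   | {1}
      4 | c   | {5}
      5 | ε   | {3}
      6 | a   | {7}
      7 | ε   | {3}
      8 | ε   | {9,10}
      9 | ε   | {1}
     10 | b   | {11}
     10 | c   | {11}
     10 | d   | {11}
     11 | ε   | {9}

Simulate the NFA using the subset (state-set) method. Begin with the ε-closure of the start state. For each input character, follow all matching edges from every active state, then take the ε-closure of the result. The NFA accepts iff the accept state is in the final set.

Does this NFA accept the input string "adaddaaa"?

Answer: REJECT

Derivation:
start: ε-closure({0}) = {0,1,2,4,6,8,9,10}
'a' @ 1: {1,3,7}  (accept∈set)
'd' @ 2: {}  — no active states
rest 'addaaa' ignored (set empty)
end set {} — state 1 not in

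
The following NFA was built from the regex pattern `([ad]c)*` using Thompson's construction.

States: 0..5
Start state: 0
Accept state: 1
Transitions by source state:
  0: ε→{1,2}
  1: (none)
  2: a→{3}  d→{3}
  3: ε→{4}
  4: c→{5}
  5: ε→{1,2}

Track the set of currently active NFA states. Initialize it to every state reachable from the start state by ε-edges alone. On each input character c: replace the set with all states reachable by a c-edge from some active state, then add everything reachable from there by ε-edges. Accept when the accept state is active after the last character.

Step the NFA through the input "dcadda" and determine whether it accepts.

S₀ = ε-closure({0}) = {0,1,2}
'd' @ 1: {3,4}
'c' @ 2: {1,2,5}  (accept∈set)
'a' @ 3: {3,4}
'd' @ 4: {}  — no active states
rest 'da' ignored (set empty)
after full input: {}  (accept=1 not in)

Answer: REJECT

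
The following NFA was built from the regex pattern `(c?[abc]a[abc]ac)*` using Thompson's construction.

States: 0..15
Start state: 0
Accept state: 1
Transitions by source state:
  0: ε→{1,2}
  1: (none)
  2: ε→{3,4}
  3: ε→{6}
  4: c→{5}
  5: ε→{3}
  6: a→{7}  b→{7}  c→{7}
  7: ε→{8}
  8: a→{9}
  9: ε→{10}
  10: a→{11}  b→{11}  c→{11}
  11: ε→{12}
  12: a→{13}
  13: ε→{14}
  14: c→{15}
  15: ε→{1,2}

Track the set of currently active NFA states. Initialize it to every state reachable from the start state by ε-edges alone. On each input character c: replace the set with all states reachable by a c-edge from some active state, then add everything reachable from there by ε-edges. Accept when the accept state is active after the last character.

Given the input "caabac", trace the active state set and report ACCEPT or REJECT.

Answer: ACCEPT

Trace:
start: ε-closure({0}) = {0,1,2,3,4,6}
'c' @ 1: {3,5,6,7,8}
'a' @ 2: {7,8,9,10}
'a' @ 3: {9,10,11,12}
'b' @ 4: {11,12}
'a' @ 5: {13,14}
'c' @ 6: {1,2,3,4,6,15}  [accepting]
after full input: {1,2,3,4,6,15}  (accept=1 in)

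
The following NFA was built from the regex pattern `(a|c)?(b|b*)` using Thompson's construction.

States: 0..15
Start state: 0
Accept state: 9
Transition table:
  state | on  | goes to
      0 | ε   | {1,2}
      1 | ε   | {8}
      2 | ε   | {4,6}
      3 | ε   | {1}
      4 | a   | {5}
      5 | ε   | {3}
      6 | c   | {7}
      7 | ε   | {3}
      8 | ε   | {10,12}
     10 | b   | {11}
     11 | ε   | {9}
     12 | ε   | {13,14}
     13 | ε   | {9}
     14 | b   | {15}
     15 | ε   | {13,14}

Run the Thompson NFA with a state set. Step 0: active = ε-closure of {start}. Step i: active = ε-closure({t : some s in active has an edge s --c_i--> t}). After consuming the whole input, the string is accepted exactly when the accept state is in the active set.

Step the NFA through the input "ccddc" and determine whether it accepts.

S₀ = ε-closure({0}) = {0,1,2,4,6,8,9,10,12,13,14}
'c' @ 1: {1,3,7,8,9,10,12,13,14}  (accept∈set)
'c' @ 2: {}  — no active states
rest 'ddc' ignored (set empty)
end set {} — state 9 not in

Answer: REJECT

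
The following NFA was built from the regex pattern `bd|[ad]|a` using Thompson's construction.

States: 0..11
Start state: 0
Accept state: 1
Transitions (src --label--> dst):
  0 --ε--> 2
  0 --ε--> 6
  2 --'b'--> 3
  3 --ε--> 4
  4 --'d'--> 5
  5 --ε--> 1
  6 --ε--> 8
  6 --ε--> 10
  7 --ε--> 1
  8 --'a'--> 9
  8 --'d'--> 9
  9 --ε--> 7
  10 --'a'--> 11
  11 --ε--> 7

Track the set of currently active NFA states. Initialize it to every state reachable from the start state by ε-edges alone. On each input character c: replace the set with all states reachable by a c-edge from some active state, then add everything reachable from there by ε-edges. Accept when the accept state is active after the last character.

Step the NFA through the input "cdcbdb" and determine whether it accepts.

Answer: REJECT

Trace:
initial (ε-close {0}): {0,2,6,8,10}
'c' @ 1: {}  — state set empty
rest 'dcbdb' ignored (set empty)
end set {} — state 1 not in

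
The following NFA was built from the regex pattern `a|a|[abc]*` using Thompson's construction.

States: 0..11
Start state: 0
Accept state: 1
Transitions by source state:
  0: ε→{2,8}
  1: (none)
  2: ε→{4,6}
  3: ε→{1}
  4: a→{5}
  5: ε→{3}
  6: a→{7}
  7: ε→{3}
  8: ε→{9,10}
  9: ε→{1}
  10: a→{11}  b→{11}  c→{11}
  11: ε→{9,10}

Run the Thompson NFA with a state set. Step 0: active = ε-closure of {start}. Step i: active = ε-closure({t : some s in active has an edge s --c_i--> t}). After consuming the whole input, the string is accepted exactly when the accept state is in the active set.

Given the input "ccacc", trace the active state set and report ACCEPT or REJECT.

Answer: ACCEPT

Steps:
start: ε-closure({0}) = {0,1,2,4,6,8,9,10}
'c' @ 1: {1,9,10,11}  ✓accept
'c' @ 2: {1,9,10,11}  ✓accept
'a' @ 3: {1,9,10,11}  ✓accept
'c' @ 4: {1,9,10,11}  ✓accept
'c' @ 5: {1,9,10,11}  ✓accept
after full input: {1,9,10,11}  (accept=1 in)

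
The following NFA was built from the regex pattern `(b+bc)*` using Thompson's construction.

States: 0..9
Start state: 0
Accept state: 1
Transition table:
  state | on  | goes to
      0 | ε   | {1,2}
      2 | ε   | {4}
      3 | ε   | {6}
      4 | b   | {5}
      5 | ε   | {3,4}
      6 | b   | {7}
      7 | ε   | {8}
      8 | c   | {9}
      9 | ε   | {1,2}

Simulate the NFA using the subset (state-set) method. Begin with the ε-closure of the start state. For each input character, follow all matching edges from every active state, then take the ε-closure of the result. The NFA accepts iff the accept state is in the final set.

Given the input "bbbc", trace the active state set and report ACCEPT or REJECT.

start: ε-closure({0}) = {0,1,2,4}
'b' @ 1: {3,4,5,6}
'b' @ 2: {3,4,5,6,7,8}
'b' @ 3: {3,4,5,6,7,8}
'c' @ 4: {1,2,4,9}  (accept∈set)
after full input: {1,2,4,9}  (accept=1 in)

Answer: ACCEPT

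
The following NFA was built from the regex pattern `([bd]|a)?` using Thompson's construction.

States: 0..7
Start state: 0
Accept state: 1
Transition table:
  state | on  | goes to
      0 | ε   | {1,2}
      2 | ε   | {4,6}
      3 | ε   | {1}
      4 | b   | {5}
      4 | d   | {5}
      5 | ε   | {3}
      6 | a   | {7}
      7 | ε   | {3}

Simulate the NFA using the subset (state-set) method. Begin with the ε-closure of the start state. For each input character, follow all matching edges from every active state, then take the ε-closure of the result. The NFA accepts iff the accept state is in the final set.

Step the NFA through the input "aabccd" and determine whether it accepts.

Answer: REJECT

Trace:
initial (ε-close {0}): {0,1,2,4,6}
'a' @ 1: {1,3,7}  (accept∈set)
'a' @ 2: {}  — dead — no transitions
rest 'bccd' ignored (set empty)
end set {} — state 1 not in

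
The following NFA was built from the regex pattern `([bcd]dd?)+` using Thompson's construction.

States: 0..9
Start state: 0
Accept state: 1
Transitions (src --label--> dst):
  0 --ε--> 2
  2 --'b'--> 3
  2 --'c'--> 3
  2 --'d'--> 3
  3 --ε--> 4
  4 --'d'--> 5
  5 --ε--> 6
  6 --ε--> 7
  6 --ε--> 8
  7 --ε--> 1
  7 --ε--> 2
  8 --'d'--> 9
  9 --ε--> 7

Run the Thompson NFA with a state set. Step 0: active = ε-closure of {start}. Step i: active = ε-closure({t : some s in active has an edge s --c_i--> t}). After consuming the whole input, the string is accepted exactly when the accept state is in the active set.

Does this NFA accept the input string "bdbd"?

initial (ε-close {0}): {0,2}
'b' @ 1: {3,4}
'd' @ 2: {1,2,5,6,7,8}  ✓accept
'b' @ 3: {3,4}
'd' @ 4: {1,2,5,6,7,8}  ✓accept
final: {1,2,5,6,7,8}; accept 1 in set

Answer: ACCEPT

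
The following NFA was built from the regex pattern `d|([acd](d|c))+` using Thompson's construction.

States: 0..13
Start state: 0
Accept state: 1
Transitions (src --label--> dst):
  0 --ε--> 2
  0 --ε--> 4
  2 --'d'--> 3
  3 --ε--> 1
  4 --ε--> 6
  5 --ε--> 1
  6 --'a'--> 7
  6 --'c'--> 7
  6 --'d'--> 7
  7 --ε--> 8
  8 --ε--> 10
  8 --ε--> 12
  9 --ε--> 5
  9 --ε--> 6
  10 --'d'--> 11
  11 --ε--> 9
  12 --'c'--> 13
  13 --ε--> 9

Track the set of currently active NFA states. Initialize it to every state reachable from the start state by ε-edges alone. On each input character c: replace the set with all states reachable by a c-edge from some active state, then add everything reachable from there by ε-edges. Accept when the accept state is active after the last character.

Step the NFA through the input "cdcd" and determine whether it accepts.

Answer: ACCEPT

Steps:
S₀ = ε-closure({0}) = {0,2,4,6}
'c' @ 1: {7,8,10,12}
'd' @ 2: {1,5,6,9,11}  ✓accept
'c' @ 3: {7,8,10,12}
'd' @ 4: {1,5,6,9,11}  ✓accept
final: {1,5,6,9,11}; accept 1 in set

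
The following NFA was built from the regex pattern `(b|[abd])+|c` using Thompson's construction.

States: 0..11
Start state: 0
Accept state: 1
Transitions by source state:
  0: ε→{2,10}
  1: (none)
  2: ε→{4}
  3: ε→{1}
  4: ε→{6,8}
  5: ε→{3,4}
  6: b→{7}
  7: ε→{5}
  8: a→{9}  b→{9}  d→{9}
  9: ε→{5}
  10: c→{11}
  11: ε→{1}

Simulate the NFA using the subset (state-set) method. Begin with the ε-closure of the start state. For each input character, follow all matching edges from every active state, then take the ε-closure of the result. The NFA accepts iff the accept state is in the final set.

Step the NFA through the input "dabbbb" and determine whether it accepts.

Answer: ACCEPT

Trace:
initial (ε-close {0}): {0,2,4,6,8,10}
'd' @ 1: {1,3,4,5,6,8,9}  [accepting]
'a' @ 2: {1,3,4,5,6,8,9}  [accepting]
'b' @ 3: {1,3,4,5,6,7,8,9}  [accepting]
'b' @ 4: {1,3,4,5,6,7,8,9}  [accepting]
'b' @ 5: {1,3,4,5,6,7,8,9}  [accepting]
'b' @ 6: {1,3,4,5,6,7,8,9}  [accepting]
final: {1,3,4,5,6,7,8,9}; accept 1 in set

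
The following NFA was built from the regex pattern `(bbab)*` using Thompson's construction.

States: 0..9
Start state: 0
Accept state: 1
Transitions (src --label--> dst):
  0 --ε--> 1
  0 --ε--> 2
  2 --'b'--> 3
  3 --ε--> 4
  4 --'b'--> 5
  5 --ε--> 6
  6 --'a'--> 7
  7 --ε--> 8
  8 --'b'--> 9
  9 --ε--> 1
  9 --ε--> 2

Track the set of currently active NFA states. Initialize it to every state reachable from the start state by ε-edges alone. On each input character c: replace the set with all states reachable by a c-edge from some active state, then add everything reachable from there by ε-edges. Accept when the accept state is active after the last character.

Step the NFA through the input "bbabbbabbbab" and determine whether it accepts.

Answer: ACCEPT

Derivation:
start: ε-closure({0}) = {0,1,2}
'b' @ 1: {3,4}
'b' @ 2: {5,6}
'a' @ 3: {7,8}
'b' @ 4: {1,2,9}  [accepting]
'b' @ 5: {3,4}
'b' @ 6: {5,6}
'a' @ 7: {7,8}
'b' @ 8: {1,2,9}  [accepting]
'b' @ 9: {3,4}
'b' @ 10: {5,6}
'a' @ 11: {7,8}
'b' @ 12: {1,2,9}  [accepting]
after full input: {1,2,9}  (accept=1 in)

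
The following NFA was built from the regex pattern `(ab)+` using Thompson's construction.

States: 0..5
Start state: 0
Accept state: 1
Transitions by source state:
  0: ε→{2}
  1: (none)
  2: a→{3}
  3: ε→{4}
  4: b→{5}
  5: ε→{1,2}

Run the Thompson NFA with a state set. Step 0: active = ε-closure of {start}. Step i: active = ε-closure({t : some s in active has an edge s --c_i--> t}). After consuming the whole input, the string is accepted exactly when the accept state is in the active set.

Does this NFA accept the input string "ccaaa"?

Answer: REJECT

Derivation:
initial (ε-close {0}): {0,2}
'c' @ 1: {}  — no active states
rest 'caaa' ignored (set empty)
end set {} — state 1 not in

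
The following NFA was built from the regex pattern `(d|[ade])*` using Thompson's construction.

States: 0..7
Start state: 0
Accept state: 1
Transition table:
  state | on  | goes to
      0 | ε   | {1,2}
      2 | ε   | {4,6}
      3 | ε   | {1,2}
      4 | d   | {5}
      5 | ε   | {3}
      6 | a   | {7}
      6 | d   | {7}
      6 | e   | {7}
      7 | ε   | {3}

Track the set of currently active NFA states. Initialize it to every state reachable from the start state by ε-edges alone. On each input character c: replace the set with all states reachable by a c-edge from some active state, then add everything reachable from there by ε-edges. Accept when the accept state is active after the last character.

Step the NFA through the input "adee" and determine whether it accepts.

S₀ = ε-closure({0}) = {0,1,2,4,6}
'a' @ 1: {1,2,3,4,6,7}  (accept∈set)
'd' @ 2: {1,2,3,4,5,6,7}  (accept∈set)
'e' @ 3: {1,2,3,4,6,7}  (accept∈set)
'e' @ 4: {1,2,3,4,6,7}  (accept∈set)
after full input: {1,2,3,4,6,7}  (accept=1 in)

Answer: ACCEPT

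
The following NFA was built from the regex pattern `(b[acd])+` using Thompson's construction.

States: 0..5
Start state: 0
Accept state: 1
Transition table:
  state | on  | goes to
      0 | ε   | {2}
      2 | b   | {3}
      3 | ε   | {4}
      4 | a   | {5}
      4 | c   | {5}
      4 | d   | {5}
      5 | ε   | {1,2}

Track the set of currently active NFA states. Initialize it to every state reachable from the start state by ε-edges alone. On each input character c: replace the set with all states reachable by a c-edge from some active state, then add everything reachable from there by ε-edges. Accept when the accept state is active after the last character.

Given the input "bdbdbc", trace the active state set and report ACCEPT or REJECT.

Answer: ACCEPT

Steps:
start: ε-closure({0}) = {0,2}
'b' @ 1: {3,4}
'd' @ 2: {1,2,5}  ✓accept
'b' @ 3: {3,4}
'd' @ 4: {1,2,5}  ✓accept
'b' @ 5: {3,4}
'c' @ 6: {1,2,5}  ✓accept
end set {1,2,5} — state 1 in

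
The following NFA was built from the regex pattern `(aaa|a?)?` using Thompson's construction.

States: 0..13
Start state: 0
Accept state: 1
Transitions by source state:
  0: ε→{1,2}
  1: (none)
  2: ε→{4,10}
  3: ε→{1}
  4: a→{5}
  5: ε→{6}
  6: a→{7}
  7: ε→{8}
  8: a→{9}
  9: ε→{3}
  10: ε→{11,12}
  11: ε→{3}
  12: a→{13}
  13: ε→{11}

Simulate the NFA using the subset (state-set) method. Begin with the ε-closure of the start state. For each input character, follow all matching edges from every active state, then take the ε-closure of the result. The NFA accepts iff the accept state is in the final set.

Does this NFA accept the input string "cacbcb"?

S₀ = ε-closure({0}) = {0,1,2,3,4,10,11,12}
'c' @ 1: {}  — dead — no transitions
rest 'acbcb' ignored (set empty)
after full input: {}  (accept=1 not in)

Answer: REJECT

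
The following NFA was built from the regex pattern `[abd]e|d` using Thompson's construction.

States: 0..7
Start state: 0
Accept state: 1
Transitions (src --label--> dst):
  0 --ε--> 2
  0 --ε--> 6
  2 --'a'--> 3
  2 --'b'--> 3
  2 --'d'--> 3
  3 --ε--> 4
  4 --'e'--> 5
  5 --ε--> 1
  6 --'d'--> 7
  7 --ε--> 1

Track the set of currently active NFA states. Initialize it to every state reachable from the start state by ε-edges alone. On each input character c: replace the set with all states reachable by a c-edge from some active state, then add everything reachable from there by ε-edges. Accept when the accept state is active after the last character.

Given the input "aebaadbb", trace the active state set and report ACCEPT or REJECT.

Answer: REJECT

Derivation:
initial (ε-close {0}): {0,2,6}
'a' @ 1: {3,4}
'e' @ 2: {1,5}  ✓accept
'b' @ 3: {}  — dead — no transitions
rest 'aadbb' ignored (set empty)
after full input: {}  (accept=1 not in)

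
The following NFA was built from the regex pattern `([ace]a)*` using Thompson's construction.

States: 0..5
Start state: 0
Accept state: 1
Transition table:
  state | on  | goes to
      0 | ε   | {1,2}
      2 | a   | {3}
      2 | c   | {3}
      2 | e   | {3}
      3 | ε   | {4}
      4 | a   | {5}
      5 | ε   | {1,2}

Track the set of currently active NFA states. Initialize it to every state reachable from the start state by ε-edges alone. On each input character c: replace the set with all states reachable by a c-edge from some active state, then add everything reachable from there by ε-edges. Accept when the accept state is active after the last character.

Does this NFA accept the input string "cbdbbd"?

start: ε-closure({0}) = {0,1,2}
'c' @ 1: {3,4}
'b' @ 2: {}  — dead — no transitions
rest 'dbbd' ignored (set empty)
end set {} — state 1 not in

Answer: REJECT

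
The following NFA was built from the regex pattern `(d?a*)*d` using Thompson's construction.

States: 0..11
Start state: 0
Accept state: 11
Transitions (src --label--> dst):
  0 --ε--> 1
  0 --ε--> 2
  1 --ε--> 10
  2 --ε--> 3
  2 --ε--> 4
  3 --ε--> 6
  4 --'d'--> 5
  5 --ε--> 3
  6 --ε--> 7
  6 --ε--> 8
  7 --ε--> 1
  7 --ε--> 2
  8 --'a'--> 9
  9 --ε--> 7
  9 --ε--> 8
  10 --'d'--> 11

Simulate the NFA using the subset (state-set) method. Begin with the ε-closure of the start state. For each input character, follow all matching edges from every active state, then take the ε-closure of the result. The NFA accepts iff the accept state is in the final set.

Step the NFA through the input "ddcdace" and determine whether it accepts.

start: ε-closure({0}) = {0,1,2,3,4,6,7,8,10}
'd' @ 1: {1,2,3,4,5,6,7,8,10,11}  ✓accept
'd' @ 2: {1,2,3,4,5,6,7,8,10,11}  ✓accept
'c' @ 3: {}  — no active states
rest 'dace' ignored (set empty)
end set {} — state 11 not in

Answer: REJECT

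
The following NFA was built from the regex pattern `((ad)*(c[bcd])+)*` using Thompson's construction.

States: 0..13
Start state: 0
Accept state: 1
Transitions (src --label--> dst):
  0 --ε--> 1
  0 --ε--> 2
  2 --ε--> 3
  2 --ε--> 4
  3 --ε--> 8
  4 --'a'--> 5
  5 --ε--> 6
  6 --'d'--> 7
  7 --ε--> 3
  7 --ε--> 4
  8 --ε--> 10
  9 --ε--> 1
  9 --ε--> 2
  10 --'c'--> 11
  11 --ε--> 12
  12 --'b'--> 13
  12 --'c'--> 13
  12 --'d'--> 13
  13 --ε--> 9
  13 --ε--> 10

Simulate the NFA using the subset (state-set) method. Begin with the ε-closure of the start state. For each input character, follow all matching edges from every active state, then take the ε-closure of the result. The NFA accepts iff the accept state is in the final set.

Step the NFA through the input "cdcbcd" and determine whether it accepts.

Answer: ACCEPT

Steps:
start: ε-closure({0}) = {0,1,2,3,4,8,10}
'c' @ 1: {11,12}
'd' @ 2: {1,2,3,4,8,9,10,13}  ✓accept
'c' @ 3: {11,12}
'b' @ 4: {1,2,3,4,8,9,10,13}  ✓accept
'c' @ 5: {11,12}
'd' @ 6: {1,2,3,4,8,9,10,13}  ✓accept
end set {1,2,3,4,8,9,10,13} — state 1 in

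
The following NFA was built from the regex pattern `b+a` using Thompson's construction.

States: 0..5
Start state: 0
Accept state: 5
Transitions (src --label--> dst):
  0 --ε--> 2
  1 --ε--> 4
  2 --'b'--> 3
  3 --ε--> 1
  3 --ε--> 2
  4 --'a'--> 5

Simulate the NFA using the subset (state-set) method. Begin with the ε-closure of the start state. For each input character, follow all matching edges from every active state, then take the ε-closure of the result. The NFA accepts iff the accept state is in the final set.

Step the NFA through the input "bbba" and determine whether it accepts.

Answer: ACCEPT

Trace:
S₀ = ε-closure({0}) = {0,2}
'b' @ 1: {1,2,3,4}
'b' @ 2: {1,2,3,4}
'b' @ 3: {1,2,3,4}
'a' @ 4: {5}  ✓accept
final: {5}; accept 5 in set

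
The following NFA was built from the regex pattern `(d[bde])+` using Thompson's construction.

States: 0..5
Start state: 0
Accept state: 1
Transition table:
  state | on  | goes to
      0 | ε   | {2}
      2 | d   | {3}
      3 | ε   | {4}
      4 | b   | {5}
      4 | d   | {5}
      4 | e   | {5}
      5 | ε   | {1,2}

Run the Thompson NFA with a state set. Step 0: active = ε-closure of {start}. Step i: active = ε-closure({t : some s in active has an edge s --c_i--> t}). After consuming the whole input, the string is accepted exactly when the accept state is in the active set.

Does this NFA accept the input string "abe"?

initial (ε-close {0}): {0,2}
'a' @ 1: {}  — state set empty
rest 'be' ignored (set empty)
end set {} — state 1 not in

Answer: REJECT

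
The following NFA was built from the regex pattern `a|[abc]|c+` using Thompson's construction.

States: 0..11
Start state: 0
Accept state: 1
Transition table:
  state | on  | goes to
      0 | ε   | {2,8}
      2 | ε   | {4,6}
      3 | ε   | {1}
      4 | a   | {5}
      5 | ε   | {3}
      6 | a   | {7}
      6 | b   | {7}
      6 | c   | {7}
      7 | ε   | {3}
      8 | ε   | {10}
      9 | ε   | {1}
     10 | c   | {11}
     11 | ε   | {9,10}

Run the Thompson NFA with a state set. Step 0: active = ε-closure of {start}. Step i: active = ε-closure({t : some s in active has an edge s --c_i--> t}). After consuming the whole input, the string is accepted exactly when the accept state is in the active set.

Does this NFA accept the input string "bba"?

S₀ = ε-closure({0}) = {0,2,4,6,8,10}
'b' @ 1: {1,3,7}  ✓accept
'b' @ 2: {}  — dead — no transitions
rest 'a' ignored (set empty)
end set {} — state 1 not in

Answer: REJECT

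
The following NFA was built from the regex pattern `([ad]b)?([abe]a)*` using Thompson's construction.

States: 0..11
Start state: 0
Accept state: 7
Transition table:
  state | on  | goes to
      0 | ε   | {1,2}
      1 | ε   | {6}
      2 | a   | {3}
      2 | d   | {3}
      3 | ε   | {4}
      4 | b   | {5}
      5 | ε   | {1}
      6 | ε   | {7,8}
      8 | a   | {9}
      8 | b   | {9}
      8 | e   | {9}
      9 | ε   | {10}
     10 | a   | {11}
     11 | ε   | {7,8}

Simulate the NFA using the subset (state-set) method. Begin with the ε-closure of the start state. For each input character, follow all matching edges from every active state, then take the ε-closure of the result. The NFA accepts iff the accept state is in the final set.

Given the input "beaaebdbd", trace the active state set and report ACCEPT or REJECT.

Answer: REJECT

Trace:
initial (ε-close {0}): {0,1,2,6,7,8}
'b' @ 1: {9,10}
'e' @ 2: {}  — no active states
rest 'aaebdbd' ignored (set empty)
after full input: {}  (accept=7 not in)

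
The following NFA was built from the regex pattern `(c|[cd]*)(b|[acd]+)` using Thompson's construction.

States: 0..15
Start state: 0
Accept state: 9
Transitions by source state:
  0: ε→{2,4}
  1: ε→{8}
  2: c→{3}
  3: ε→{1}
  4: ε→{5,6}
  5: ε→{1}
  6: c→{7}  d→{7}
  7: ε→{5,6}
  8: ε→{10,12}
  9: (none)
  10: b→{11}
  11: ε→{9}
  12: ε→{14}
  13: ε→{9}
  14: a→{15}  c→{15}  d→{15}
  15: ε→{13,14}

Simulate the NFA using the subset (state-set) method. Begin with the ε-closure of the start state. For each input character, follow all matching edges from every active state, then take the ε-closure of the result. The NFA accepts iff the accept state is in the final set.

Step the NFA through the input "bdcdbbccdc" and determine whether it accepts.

initial (ε-close {0}): {0,1,2,4,5,6,8,10,12,14}
'b' @ 1: {9,11}  ✓accept
'd' @ 2: {}  — no active states
rest 'cdbbccdc' ignored (set empty)
end set {} — state 9 not in

Answer: REJECT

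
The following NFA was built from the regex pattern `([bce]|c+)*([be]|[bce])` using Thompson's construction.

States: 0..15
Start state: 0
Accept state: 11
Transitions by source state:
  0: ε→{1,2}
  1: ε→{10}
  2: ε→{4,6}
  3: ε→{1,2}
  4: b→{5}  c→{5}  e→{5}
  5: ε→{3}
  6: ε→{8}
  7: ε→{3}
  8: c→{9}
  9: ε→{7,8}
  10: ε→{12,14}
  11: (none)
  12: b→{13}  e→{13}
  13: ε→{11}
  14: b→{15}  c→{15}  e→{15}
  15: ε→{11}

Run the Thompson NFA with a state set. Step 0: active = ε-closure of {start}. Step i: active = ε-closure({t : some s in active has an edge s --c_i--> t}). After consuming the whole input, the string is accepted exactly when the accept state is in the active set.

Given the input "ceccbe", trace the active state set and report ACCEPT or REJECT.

S₀ = ε-closure({0}) = {0,1,2,4,6,8,10,12,14}
'c' @ 1: {1,2,3,4,5,6,7,8,9,10,11,12,14,15}  [accepting]
'e' @ 2: {1,2,3,4,5,6,8,10,11,12,13,14,15}  [accepting]
'c' @ 3: {1,2,3,4,5,6,7,8,9,10,11,12,14,15}  [accepting]
'c' @ 4: {1,2,3,4,5,6,7,8,9,10,11,12,14,15}  [accepting]
'b' @ 5: {1,2,3,4,5,6,8,10,11,12,13,14,15}  [accepting]
'e' @ 6: {1,2,3,4,5,6,8,10,11,12,13,14,15}  [accepting]
end set {1,2,3,4,5,6,8,10,11,12,13,14,15} — state 11 in

Answer: ACCEPT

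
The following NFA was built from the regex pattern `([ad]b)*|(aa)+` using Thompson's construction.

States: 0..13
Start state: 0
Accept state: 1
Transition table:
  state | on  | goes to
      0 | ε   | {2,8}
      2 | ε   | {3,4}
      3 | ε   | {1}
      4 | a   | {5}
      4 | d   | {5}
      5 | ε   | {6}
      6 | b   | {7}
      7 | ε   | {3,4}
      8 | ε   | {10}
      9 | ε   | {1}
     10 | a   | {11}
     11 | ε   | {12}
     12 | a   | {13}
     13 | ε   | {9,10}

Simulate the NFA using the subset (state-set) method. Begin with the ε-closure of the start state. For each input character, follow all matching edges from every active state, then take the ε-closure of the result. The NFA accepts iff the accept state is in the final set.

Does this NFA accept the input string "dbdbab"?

start: ε-closure({0}) = {0,1,2,3,4,8,10}
'd' @ 1: {5,6}
'b' @ 2: {1,3,4,7}  [accepting]
'd' @ 3: {5,6}
'b' @ 4: {1,3,4,7}  [accepting]
'a' @ 5: {5,6}
'b' @ 6: {1,3,4,7}  [accepting]
final: {1,3,4,7}; accept 1 in set

Answer: ACCEPT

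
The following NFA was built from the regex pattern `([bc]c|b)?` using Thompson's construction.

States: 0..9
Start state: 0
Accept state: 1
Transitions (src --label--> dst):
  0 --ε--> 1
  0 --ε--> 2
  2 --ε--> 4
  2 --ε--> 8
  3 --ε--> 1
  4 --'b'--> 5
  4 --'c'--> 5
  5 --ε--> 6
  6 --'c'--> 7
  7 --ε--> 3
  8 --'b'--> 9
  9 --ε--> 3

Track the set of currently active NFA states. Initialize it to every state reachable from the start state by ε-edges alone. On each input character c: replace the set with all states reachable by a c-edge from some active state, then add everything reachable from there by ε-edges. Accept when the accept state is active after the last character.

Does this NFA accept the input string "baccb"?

initial (ε-close {0}): {0,1,2,4,8}
'b' @ 1: {1,3,5,6,9}  [accepting]
'a' @ 2: {}  — dead — no transitions
rest 'ccb' ignored (set empty)
final: {}; accept 1 not in set

Answer: REJECT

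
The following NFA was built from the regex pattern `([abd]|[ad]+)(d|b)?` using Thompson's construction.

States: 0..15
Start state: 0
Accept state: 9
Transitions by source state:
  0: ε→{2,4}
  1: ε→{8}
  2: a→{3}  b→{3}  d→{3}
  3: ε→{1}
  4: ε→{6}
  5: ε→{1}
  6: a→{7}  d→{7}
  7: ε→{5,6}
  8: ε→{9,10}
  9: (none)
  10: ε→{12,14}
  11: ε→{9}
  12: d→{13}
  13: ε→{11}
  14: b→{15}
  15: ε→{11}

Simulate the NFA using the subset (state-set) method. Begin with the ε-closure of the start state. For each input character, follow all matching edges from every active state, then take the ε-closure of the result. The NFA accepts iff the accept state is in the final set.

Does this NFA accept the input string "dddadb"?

Answer: ACCEPT

Trace:
start: ε-closure({0}) = {0,2,4,6}
'd' @ 1: {1,3,5,6,7,8,9,10,12,14}  ✓accept
'd' @ 2: {1,5,6,7,8,9,10,11,12,13,14}  ✓accept
'd' @ 3: {1,5,6,7,8,9,10,11,12,13,14}  ✓accept
'a' @ 4: {1,5,6,7,8,9,10,12,14}  ✓accept
'd' @ 5: {1,5,6,7,8,9,10,11,12,13,14}  ✓accept
'b' @ 6: {9,11,15}  ✓accept
after full input: {9,11,15}  (accept=9 in)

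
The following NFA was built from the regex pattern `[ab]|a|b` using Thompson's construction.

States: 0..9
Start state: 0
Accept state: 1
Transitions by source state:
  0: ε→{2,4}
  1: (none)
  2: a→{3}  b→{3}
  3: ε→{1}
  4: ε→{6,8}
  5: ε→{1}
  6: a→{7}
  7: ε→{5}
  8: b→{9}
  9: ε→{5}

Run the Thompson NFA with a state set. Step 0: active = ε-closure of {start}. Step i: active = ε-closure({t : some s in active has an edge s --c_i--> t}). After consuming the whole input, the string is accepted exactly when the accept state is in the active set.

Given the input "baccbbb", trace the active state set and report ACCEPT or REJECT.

S₀ = ε-closure({0}) = {0,2,4,6,8}
'b' @ 1: {1,3,5,9}  (accept∈set)
'a' @ 2: {}  — dead — no transitions
rest 'ccbbb' ignored (set empty)
after full input: {}  (accept=1 not in)

Answer: REJECT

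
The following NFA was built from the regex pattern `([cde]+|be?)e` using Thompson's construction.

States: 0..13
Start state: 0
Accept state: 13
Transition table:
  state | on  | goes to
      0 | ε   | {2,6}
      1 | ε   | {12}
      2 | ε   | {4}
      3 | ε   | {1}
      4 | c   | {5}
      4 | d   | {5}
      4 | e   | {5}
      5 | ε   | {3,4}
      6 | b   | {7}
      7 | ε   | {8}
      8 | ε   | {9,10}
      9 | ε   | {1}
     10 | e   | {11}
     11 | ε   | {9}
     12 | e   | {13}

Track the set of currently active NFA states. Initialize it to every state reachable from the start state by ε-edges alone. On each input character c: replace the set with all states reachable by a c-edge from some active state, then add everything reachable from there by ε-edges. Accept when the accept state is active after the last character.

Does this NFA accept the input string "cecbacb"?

start: ε-closure({0}) = {0,2,4,6}
'c' @ 1: {1,3,4,5,12}
'e' @ 2: {1,3,4,5,12,13}  [accepting]
'c' @ 3: {1,3,4,5,12}
'b' @ 4: {}  — no active states
rest 'acb' ignored (set empty)
final: {}; accept 13 not in set

Answer: REJECT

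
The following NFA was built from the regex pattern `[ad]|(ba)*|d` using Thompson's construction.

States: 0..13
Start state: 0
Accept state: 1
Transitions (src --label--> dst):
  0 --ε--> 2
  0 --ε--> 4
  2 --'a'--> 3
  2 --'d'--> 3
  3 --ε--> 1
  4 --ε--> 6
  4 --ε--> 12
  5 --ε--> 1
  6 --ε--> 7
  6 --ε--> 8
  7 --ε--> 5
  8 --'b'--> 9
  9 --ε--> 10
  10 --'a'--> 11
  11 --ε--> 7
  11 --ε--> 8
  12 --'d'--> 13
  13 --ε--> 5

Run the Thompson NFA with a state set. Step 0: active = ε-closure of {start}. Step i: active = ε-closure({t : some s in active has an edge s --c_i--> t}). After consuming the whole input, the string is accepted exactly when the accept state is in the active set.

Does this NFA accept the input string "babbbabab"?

S₀ = ε-closure({0}) = {0,1,2,4,5,6,7,8,12}
'b' @ 1: {9,10}
'a' @ 2: {1,5,7,8,11}  [accepting]
'b' @ 3: {9,10}
'b' @ 4: {}  — dead — no transitions
rest 'babab' ignored (set empty)
final: {}; accept 1 not in set

Answer: REJECT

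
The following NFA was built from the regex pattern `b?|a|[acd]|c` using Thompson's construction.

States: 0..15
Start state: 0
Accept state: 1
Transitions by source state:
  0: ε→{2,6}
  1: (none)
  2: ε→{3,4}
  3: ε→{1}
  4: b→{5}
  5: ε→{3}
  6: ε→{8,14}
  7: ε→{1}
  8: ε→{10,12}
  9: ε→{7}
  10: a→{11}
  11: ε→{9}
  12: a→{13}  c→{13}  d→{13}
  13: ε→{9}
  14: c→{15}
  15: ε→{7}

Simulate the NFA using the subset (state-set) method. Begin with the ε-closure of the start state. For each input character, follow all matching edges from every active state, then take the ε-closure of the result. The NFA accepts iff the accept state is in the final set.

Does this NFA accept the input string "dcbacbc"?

initial (ε-close {0}): {0,1,2,3,4,6,8,10,12,14}
'd' @ 1: {1,7,9,13}  ✓accept
'c' @ 2: {}  — no active states
rest 'bacbc' ignored (set empty)
end set {} — state 1 not in

Answer: REJECT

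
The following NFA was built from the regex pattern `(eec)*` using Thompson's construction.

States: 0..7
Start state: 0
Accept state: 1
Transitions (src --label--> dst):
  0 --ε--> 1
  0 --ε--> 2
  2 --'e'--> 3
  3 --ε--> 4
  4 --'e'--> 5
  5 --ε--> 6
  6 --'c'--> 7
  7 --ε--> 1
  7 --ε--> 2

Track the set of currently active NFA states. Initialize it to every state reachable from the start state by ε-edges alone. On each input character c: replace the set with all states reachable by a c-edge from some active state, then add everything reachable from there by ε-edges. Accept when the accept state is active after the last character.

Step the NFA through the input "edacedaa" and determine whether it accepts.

Answer: REJECT

Trace:
S₀ = ε-closure({0}) = {0,1,2}
'e' @ 1: {3,4}
'd' @ 2: {}  — no active states
rest 'acedaa' ignored (set empty)
final: {}; accept 1 not in set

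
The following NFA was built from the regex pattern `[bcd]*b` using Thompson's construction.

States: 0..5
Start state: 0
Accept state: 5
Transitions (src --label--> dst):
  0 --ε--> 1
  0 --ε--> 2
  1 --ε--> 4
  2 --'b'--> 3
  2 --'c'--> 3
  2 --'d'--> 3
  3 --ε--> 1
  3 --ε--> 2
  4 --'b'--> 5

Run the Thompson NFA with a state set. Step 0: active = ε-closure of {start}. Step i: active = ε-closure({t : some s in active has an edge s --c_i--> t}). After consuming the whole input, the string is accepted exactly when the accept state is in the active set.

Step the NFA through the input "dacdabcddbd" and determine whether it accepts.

S₀ = ε-closure({0}) = {0,1,2,4}
'd' @ 1: {1,2,3,4}
'a' @ 2: {}  — dead — no transitions
rest 'cdabcddbd' ignored (set empty)
end set {} — state 5 not in

Answer: REJECT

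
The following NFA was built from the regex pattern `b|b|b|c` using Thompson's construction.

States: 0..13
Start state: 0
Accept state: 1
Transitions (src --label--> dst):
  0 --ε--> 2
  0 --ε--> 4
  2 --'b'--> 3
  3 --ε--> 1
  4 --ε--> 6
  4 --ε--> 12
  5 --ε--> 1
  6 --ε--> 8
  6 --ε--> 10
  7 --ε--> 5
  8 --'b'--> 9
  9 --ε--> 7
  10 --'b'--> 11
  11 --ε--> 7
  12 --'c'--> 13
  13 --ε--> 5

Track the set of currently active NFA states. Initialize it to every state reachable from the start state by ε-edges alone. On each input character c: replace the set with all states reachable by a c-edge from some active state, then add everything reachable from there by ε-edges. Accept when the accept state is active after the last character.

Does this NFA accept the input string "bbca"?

Answer: REJECT

Derivation:
initial (ε-close {0}): {0,2,4,6,8,10,12}
'b' @ 1: {1,3,5,7,9,11}  (accept∈set)
'b' @ 2: {}  — no active states
rest 'ca' ignored (set empty)
after full input: {}  (accept=1 not in)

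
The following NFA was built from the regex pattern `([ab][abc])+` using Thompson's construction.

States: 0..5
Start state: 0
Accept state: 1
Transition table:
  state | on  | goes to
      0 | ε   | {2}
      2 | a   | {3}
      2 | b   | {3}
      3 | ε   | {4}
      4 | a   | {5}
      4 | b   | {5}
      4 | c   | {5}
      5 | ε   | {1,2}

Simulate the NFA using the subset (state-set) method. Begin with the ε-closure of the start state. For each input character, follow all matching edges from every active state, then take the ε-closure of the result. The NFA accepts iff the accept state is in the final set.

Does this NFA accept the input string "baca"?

initial (ε-close {0}): {0,2}
'b' @ 1: {3,4}
'a' @ 2: {1,2,5}  ✓accept
'c' @ 3: {}  — dead — no transitions
rest 'a' ignored (set empty)
after full input: {}  (accept=1 not in)

Answer: REJECT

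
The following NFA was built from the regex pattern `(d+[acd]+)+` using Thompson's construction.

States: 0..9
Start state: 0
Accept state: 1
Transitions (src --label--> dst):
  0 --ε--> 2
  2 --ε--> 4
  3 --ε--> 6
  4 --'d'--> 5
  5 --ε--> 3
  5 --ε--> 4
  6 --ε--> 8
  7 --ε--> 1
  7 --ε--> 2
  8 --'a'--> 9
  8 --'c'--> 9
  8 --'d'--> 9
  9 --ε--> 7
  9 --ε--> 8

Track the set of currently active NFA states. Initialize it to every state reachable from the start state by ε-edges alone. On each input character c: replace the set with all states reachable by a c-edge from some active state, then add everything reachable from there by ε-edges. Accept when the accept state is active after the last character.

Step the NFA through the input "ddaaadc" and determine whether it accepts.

Answer: ACCEPT

Steps:
S₀ = ε-closure({0}) = {0,2,4}
'd' @ 1: {3,4,5,6,8}
'd' @ 2: {1,2,3,4,5,6,7,8,9}  [accepting]
'a' @ 3: {1,2,4,7,8,9}  [accepting]
'a' @ 4: {1,2,4,7,8,9}  [accepting]
'a' @ 5: {1,2,4,7,8,9}  [accepting]
'd' @ 6: {1,2,3,4,5,6,7,8,9}  [accepting]
'c' @ 7: {1,2,4,7,8,9}  [accepting]
after full input: {1,2,4,7,8,9}  (accept=1 in)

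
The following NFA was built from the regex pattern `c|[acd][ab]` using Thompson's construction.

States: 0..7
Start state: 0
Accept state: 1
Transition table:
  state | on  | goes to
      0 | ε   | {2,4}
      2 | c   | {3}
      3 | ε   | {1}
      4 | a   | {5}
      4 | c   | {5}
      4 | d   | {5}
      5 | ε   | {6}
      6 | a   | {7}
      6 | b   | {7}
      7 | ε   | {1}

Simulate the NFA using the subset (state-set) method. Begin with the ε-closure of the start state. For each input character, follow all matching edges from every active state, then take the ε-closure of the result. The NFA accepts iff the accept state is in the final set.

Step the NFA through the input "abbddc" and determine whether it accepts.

S₀ = ε-closure({0}) = {0,2,4}
'a' @ 1: {5,6}
'b' @ 2: {1,7}  ✓accept
'b' @ 3: {}  — state set empty
rest 'ddc' ignored (set empty)
after full input: {}  (accept=1 not in)

Answer: REJECT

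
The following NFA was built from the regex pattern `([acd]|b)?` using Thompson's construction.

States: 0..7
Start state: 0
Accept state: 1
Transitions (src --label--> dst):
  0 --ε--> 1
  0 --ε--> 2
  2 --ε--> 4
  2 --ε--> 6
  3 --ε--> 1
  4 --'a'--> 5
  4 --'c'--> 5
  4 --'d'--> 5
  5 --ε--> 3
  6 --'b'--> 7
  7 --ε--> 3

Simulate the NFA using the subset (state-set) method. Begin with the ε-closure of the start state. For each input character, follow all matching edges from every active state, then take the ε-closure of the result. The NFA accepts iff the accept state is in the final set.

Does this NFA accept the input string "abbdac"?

Answer: REJECT

Derivation:
S₀ = ε-closure({0}) = {0,1,2,4,6}
'a' @ 1: {1,3,5}  ✓accept
'b' @ 2: {}  — state set empty
rest 'bdac' ignored (set empty)
final: {}; accept 1 not in set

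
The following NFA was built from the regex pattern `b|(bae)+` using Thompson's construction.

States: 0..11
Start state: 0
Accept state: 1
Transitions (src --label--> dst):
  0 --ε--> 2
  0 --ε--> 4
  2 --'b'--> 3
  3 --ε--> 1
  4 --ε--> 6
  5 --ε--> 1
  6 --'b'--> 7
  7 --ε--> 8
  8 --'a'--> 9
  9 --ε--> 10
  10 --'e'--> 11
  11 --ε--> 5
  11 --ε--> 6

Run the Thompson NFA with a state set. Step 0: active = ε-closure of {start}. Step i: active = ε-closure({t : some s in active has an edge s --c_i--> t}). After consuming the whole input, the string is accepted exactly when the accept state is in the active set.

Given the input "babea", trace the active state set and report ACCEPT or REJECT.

Answer: REJECT

Trace:
start: ε-closure({0}) = {0,2,4,6}
'b' @ 1: {1,3,7,8}  ✓accept
'a' @ 2: {9,10}
'b' @ 3: {}  — no active states
rest 'ea' ignored (set empty)
after full input: {}  (accept=1 not in)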